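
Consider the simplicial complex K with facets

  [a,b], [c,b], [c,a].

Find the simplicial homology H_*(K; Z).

Take the total order a < b < c on the vertex set. Then K (dimension 1) consists of the simplices:

  0-simplices (3): a, b, c
  1-simplices (3): ab, ac, bc

giving chain groups C_0 ≅ Z^3, C_1 ≅ Z^3.

Boundary ∂_1: C_1 → C_0 maps an edge to its endpoints' difference, ∂[p,q] = q − p. For instance
  ∂ac = c − a.
As a 3×3 matrix over Z this has rank 2, with invariant factors (1,1).

Computing H_k = (kernel of ∂_k) / (image of ∂_{k+1}):

  H_0: rank C_0 − rank ∂_1 = 3 − 2 = 1, and the invariant factors of ∂_1 are all 1, so H_0 = Z.
  H_1: rank ker ∂_1 − rank ∂_2 = (3 − 2) − 0 = 1, and there is no ∂_2, so H_1 = Z.

As a check, the Euler characteristic is 3 − 3 = 0, which agrees with 1 − 1 = 0.

H_0 ≅ Z,  H_1 ≅ Z.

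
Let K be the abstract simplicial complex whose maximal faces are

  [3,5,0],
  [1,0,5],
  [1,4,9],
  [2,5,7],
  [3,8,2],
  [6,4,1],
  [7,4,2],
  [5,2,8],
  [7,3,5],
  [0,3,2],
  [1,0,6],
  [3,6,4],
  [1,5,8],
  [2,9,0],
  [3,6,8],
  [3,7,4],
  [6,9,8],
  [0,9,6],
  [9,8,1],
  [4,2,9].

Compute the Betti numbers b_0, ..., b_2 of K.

b_0 = 1, b_1 = 1, b_2 = 0.

Fix the vertex order 0 < 1 < 2 < 3 < 4 < 5 < 6 < 7 < 8 < 9 and write every simplex with vertices in increasing order. Then dim K = 2 and the simplices of K are:

  0-simplices (10): [0], [1], [2], [3], [4], [5], [6], [7], [8], [9]
  1-simplices (30): (30 of them)
  2-simplices (20): (20 of them)

giving chain groups C_0 ≅ Z^10, C_1 ≅ Z^30, C_2 ≅ Z^20.

The boundary map ∂_1: C_1 → C_0 sends each edge [p,q] (with p < q) to q − p.
As a 10×30 matrix over Z this has rank 9, with invariant factors (1,1,1,1,1,1,1,1,1).

∂_2: C_2 → C_1 acts by ∂[p,q,r] = [q,r] − [p,r] + [p,q]. For instance
  ∂[0,1,6] = [1,6] − [0,6] + [0,1],
  ∂[0,2,3] = [2,3] − [0,3] + [0,2].
The resulting 30×20 matrix has rank 20, and its Smith normal form has invariant factors (1,1,1,1,1,1,1,1,1,1,1,1,1,1,1,1,1,1,1,2).

From H_k ≅ ker(∂_k) / im(∂_{k+1}) we obtain:

  H_0: rank C_0 − rank ∂_1 = 10 − 9 = 1, and the invariant factors of ∂_1 are all 1, so H_0 = Z.
  H_1: rank ker ∂_1 − rank ∂_2 = (30 − 9) − 20 = 1, and ∂_2 has invariant factor 2 > 1, so H_1 = Z ⊕ Z/2.
  H_2: rank ker ∂_2 − rank ∂_3 = (20 − 20) − 0 = 0, and there is no ∂_3, so H_2 = 0.

As a check, the Euler characteristic is 10 − 30 + 20 = 0, which agrees with 1 − 1 + 0 = 0.

Hence the Betti numbers are b_0 = 1, b_1 = 1, b_2 = 0.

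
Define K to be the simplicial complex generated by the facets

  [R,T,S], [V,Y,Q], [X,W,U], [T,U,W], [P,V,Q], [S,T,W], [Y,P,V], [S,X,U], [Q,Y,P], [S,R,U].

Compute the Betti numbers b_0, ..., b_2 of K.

Fix the vertex order P < Q < R < S < T < U < V < W < X < Y and write every simplex with vertices in increasing order. Then dim K = 2 and the simplices of K are:

  0-simplices (10): P, Q, R, S, T, U, V, W, X, Y
  1-simplices (18): PQ, PV, PY, QV, QY, RS, RT, RU, ST, SU, SW, SX, TU, TW, UW, UX, VY, WX
  2-simplices (10): PQV, PQY, PVY, QVY, RST, RSU, STW, SUX, TUW, UWX

so the chain groups are C_0 ≅ Z^10, C_1 ≅ Z^18, C_2 ≅ Z^10.

∂_1: C_1 → C_0 is given by ∂[p,q] = [q] − [p].
This gives a 10×18 integer matrix of rank 8; reducing to Smith normal form yields diagonal entries (1,1,1,1,1,1,1,1).

∂_2: C_2 → C_1 sends each 2-simplex [p,q,r] to [q,r] − [p,r] + [p,q]. For instance
  ∂PQV = QV − PV + PQ,
  ∂UWX = WX − UX + UW.
The resulting 18×10 matrix has rank 9, and its Smith normal form has invariant factors (1,1,1,1,1,1,1,1,1).

Computing H_k = (kernel of ∂_k) / (image of ∂_{k+1}):

  H_0: rank C_0 − rank ∂_1 = 10 − 8 = 2, and the invariant factors of ∂_1 are all 1, so H_0 ≅ Z^2.
  H_1: rank ker ∂_1 − rank ∂_2 = (18 − 8) − 9 = 1, and the invariant factors of ∂_2 are all 1, so H_1 ≅ Z.
  H_2: rank ker ∂_2 − rank ∂_3 = (10 − 9) − 0 = 1, and there is no ∂_3, so H_2 ≅ Z.

As a check, the Euler characteristic is 10 − 18 + 10 = 2, which agrees with 2 − 1 + 1 = 2.

Hence the Betti numbers are b_0 = 2, b_1 = 1, b_2 = 1.

b_0 = 2, b_1 = 1, b_2 = 1.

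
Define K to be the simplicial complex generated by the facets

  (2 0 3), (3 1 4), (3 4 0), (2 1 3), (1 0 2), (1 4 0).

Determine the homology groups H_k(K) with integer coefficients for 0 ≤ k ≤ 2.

K has 5 vertices, 9 edges, 6 triangles.
rank ∂_0 = 0, rank ∂_1 = 4 ⇒ b_0 = 5 − 0 − 4 = 1; all invariant factors of ∂_1 are 1 so no torsion. So H_0 = Z.
rank ∂_1 = 4, rank ∂_2 = 5 ⇒ b_1 = 9 − 4 − 5 = 0; all invariant factors of ∂_2 are 1 so no torsion. So H_1 = 0.
rank ∂_2 = 5, rank ∂_3 = 0 ⇒ b_2 = 6 − 5 − 0 = 1. So H_2 = Z.

H_0 ≅ Z,  H_1 = 0,  H_2 ≅ Z.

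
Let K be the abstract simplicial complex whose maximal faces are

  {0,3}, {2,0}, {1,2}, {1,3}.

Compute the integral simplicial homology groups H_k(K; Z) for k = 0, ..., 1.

H_0 = Z,  H_1 = Z.

We work with the vertex ordering 0 < 1 < 2 < 3. The simplices of K, each written with vertices in increasing order, are:

  0-simplices (4): [0], [1], [2], [3]
  1-simplices (4): [0,2], [0,3], [1,2], [1,3]

Hence C_0 ≅ Z^4, C_1 ≅ Z^4.

Boundary ∂_1: C_1 → C_0 is given by ∂[p,q] = [q] − [p].
This gives a 4×4 integer matrix of rank 3; reducing to Smith normal form yields diagonal entries (1,1,1).

From H_k ≅ ker(∂_k) / im(∂_{k+1}) we obtain:

  H_0: rank C_0 − rank ∂_1 = 4 − 3 = 1, and the invariant factors of ∂_1 are all 1, so H_0 = Z.
  H_1: rank ker ∂_1 − rank ∂_2 = (4 − 3) − 0 = 1, and there is no ∂_2, so H_1 = Z.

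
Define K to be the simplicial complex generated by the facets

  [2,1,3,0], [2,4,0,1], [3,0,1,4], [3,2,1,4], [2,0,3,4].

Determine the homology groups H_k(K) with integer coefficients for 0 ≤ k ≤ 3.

H_0 ≅ Z,  H_1 = 0,  H_2 = 0,  H_3 ≅ Z.

Order the vertices as 0 < 1 < 2 < 3 < 4. Listing each simplex with vertices in this order, K has dimension 3 with simplices:

  0-simplices (5): [0], [1], [2], [3], [4]
  1-simplices (10): [0,1], [0,2], [0,3], [0,4], [1,2], [1,3], [1,4], [2,3], [2,4], [3,4]
  2-simplices (10): [0,1,2], [0,1,3], [0,1,4], [0,2,3], [0,2,4], [0,3,4], [1,2,3], [1,2,4], [1,3,4], [2,3,4]
  3-simplices (5): [0,1,2,3], [0,1,2,4], [0,1,3,4], [0,2,3,4], [1,2,3,4]

Hence C_0 ≅ Z^5, C_1 ≅ Z^10, C_2 ≅ Z^10, C_3 ≅ Z^5.

The boundary map ∂_1: C_1 → C_0 is given by ∂[p,q] = [q] − [p]. For instance
  ∂[0,4] = [4] − [0].
The resulting 5×10 matrix has rank 4, and its Smith normal form has invariant factors (1,1,1,1).

∂_2: C_2 → C_1 sends each 2-simplex [p,q,r] to [q,r] − [p,r] + [p,q]. For instance
  ∂[0,1,3] = [1,3] − [0,3] + [0,1],
  ∂[0,2,4] = [2,4] − [0,4] + [0,2].
This gives a 10×10 integer matrix of rank 6; reducing to Smith normal form yields diagonal entries (1,1,1,1,1,1).

∂_3: C_3 → C_2 sends each 3-simplex σ to the alternating sum Σ_i (−1)^i (σ with its i-th vertex removed). For instance
  ∂[0,1,3,4] = [1,3,4] − [0,3,4] + [0,1,4] − [0,1,3],
  ∂[1,2,3,4] = [2,3,4] − [1,3,4] + [1,2,4] − [1,2,3].
This gives a 10×5 integer matrix of rank 4; reducing to Smith normal form yields diagonal entries (1,1,1,1).

Reading off H_k = ker ∂_k / im ∂_{k+1}:

  H_0: rank C_0 − rank ∂_1 = 5 − 4 = 1, and the invariant factors of ∂_1 are all 1, so H_0 ≅ Z.
  H_1: rank ker ∂_1 − rank ∂_2 = (10 − 4) − 6 = 0, and the invariant factors of ∂_2 are all 1, so H_1 ≅ 0.
  H_2: rank ker ∂_2 − rank ∂_3 = (10 − 6) − 4 = 0, and the invariant factors of ∂_3 are all 1, so H_2 ≅ 0.
  H_3: rank ker ∂_3 − rank ∂_4 = (5 − 4) − 0 = 1, and there is no ∂_4, so H_3 ≅ Z.

As a check, the Euler characteristic is 5 − 10 + 10 − 5 = 0, which agrees with 1 − 0 + 0 − 1 = 0.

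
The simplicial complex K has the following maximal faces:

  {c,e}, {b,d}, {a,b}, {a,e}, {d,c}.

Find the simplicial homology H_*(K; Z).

H_0 ≅ Z,  H_1 ≅ Z.

Fix the vertex order a < b < c < d < e and write every simplex with vertices in increasing order. Then dim K = 1 and the simplices of K are:

  0-simplices (5): a, b, c, d, e
  1-simplices (5): ab, ae, bd, cd, ce

Hence C_0 ≅ Z^5, C_1 ≅ Z^5.

Boundary ∂_1: C_1 → C_0 maps an edge to its endpoints' difference, ∂[p,q] = q − p.
This gives a 5×5 integer matrix of rank 4; reducing to Smith normal form yields diagonal entries (1,1,1,1).

Now H_k = ker ∂_k / im ∂_{k+1}, so:

  H_0: rank C_0 − rank ∂_1 = 5 − 4 = 1, and the invariant factors of ∂_1 are all 1, so H_0 ≅ Z.
  H_1: rank ker ∂_1 − rank ∂_2 = (5 − 4) − 0 = 1, and there is no ∂_2, so H_1 ≅ Z.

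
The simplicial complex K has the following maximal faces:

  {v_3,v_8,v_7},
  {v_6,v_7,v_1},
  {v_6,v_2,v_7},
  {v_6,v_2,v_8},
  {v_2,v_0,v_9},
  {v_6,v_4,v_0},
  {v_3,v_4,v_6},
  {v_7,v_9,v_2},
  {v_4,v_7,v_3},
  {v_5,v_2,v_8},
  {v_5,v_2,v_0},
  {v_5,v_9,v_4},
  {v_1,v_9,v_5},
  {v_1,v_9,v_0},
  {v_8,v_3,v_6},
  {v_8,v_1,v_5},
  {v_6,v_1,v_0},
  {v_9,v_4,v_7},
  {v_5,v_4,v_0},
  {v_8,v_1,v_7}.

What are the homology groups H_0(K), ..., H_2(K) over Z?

K has 10 vertices, 30 edges, 20 triangles.
rank ∂_0 = 0, rank ∂_1 = 9 ⇒ b_0 = 10 − 0 − 9 = 1; all invariant factors of ∂_1 are 1 so no torsion. So H_0 = Z.
rank ∂_1 = 9, rank ∂_2 = 20 ⇒ b_1 = 30 − 9 − 20 = 1; ∂_2 has invariant factor(s) [2] giving torsion. So H_1 = Z × Z/2.
rank ∂_2 = 20, rank ∂_3 = 0 ⇒ b_2 = 20 − 20 − 0 = 0. So H_2 = 0.

H_0 ≅ Z,  H_1 ≅ Z × Z/2,  H_2 = 0.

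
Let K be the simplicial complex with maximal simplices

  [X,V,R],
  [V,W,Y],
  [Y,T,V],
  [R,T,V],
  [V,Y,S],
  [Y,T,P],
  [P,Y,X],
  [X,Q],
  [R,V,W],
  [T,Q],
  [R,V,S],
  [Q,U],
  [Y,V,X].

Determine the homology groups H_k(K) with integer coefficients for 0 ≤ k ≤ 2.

Fix the vertex order P < Q < R < S < T < U < V < W < X < Y and write every simplex with vertices in increasing order. Then dim K = 2 and the simplices of K are:

  0-simplices (10): P, Q, R, S, T, U, V, W, X, Y
  1-simplices (20): PT, PX, PY, QT, QU, QX, RS, RT, RV, RW, RX, SV, SY, TV, TY, VW, VX, VY, WY, XY
  2-simplices (10): PTY, PXY, RSV, RTV, RVW, RVX, SVY, TVY, VWY, VXY

Hence C_0 ≅ Z^10, C_1 ≅ Z^20, C_2 ≅ Z^10.

∂_1: C_1 → C_0 sends each edge [p,q] (with p < q) to q − p. For instance
  ∂TY = Y − T.
This gives a 10×20 integer matrix of rank 9; reducing to Smith normal form yields diagonal entries (1,1,1,1,1,1,1,1,1).

The boundary map ∂_2: C_2 → C_1 sends each 2-simplex [p,q,r] to [q,r] − [p,r] + [p,q]. For instance
  ∂VXY = XY − VY + VX,
  ∂TVY = VY − TY + TV.
The resulting 20×10 matrix has rank 10, and its Smith normal form has invariant factors (1,1,1,1,1,1,1,1,1,1).

From H_k ≅ ker(∂_k) / im(∂_{k+1}) we obtain:

  H_0: rank C_0 − rank ∂_1 = 10 − 9 = 1, and the invariant factors of ∂_1 are all 1, so H_0 ≅ Z.
  H_1: rank ker ∂_1 − rank ∂_2 = (20 − 9) − 10 = 1, and the invariant factors of ∂_2 are all 1, so H_1 ≅ Z.
  H_2: rank ker ∂_2 − rank ∂_3 = (10 − 10) − 0 = 0, and there is no ∂_3, so H_2 ≅ 0.

As a check, the Euler characteristic is 10 − 20 + 10 = 0, which agrees with 1 − 1 + 0 = 0.

H_0 = Z,  H_1 = Z,  H_2 = 0.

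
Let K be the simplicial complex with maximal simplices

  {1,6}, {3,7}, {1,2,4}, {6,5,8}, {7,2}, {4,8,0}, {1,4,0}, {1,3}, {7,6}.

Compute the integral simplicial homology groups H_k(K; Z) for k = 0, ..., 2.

H_0 ≅ Z,  H_1 ≅ Z^3,  H_2 = 0.

Fix the vertex order 0 < 1 < 2 < 3 < 4 < 5 < 6 < 7 < 8 and write every simplex with vertices in increasing order. Then dim K = 2 and the simplices of K are:

  0-simplices (9): [0], [1], [2], [3], [4], [5], [6], [7], [8]
  1-simplices (15): [0,1], [0,4], [0,8], [1,2], [1,3], [1,4], [1,6], [2,4], [2,7], [3,7], [4,8], [5,6], [5,8], [6,7], [6,8]
  2-simplices (4): [0,1,4], [0,4,8], [1,2,4], [5,6,8]

Hence C_0 ≅ Z^9, C_1 ≅ Z^15, C_2 ≅ Z^4.

Boundary ∂_1: C_1 → C_0 is given by ∂[p,q] = [q] − [p]. For instance
  ∂[6,7] = [7] − [6].
This gives a 9×15 integer matrix of rank 8; reducing to Smith normal form yields diagonal entries (1,1,1,1,1,1,1,1).

∂_2: C_2 → C_1 acts by ∂[p,q,r] = [q,r] − [p,r] + [p,q]. For instance
  ∂[1,2,4] = [2,4] − [1,4] + [1,2],
  ∂[0,4,8] = [4,8] − [0,8] + [0,4].
The resulting 15×4 matrix has rank 4, and its Smith normal form has invariant factors (1,1,1,1).

From H_k ≅ ker(∂_k) / im(∂_{k+1}) we obtain:

  H_0: rank C_0 − rank ∂_1 = 9 − 8 = 1, and the invariant factors of ∂_1 are all 1, so H_0 ≅ Z.
  H_1: rank ker ∂_1 − rank ∂_2 = (15 − 8) − 4 = 3, and the invariant factors of ∂_2 are all 1, so H_1 ≅ Z^3.
  H_2: rank ker ∂_2 − rank ∂_3 = (4 − 4) − 0 = 0, and there is no ∂_3, so H_2 ≅ 0.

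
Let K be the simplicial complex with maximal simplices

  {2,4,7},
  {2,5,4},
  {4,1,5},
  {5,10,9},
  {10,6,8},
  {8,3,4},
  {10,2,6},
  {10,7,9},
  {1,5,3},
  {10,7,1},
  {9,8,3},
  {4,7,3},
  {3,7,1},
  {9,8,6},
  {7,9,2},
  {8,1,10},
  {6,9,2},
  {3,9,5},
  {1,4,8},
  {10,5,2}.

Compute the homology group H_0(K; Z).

H_0 ≅ Z.

We work with the vertex ordering 1 < 2 < 3 < 4 < 5 < 6 < 7 < 8 < 9 < 10. The simplices of K, each written with vertices in increasing order, are:

  0-simplices (10): [1], [2], [3], [4], [5], [6], [7], [8], [9], [10]
  1-simplices (30): (30 of them)
  2-simplices (20): (20 of them)

giving chain groups C_0 ≅ Z^10, C_1 ≅ Z^30, C_2 ≅ Z^20.

The boundary map ∂_1: C_1 → C_0 sends each edge [p,q] (with p < q) to q − p. For instance
  ∂[1,5] = [5] − [1].
As a 10×30 matrix over Z this has rank 9, with invariant factors (1,1,1,1,1,1,1,1,1).

Boundary ∂_2: C_2 → C_1 acts by ∂[p,q,r] = [q,r] − [p,r] + [p,q]. For instance
  ∂[1,3,5] = [3,5] − [1,5] + [1,3],
  ∂[1,3,7] = [3,7] − [1,7] + [1,3].
As a 30×20 matrix over Z this has rank 20, with invariant factors (1,1,1,1,1,1,1,1,1,1,1,1,1,1,1,1,1,1,1,2).

Reading off H_k = ker ∂_k / im ∂_{k+1}:

  H_0: rank C_0 − rank ∂_1 = 10 − 9 = 1, and the invariant factors of ∂_1 are all 1, so H_0 ≅ Z.

(K is a triangulation of the Klein bottle.)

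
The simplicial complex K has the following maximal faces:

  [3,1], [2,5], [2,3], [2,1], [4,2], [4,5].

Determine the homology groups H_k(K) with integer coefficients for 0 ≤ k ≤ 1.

H_0 = Z,  H_1 = Z^2.

Order the vertices as 1 < 2 < 3 < 4 < 5. Listing each simplex with vertices in this order, K has dimension 1 with simplices:

  0-simplices (5): [1], [2], [3], [4], [5]
  1-simplices (6): [1,2], [1,3], [2,3], [2,4], [2,5], [4,5]

giving chain groups C_0 ≅ Z^5, C_1 ≅ Z^6.

∂_1: C_1 → C_0 sends each edge [p,q] (with p < q) to q − p. For instance
  ∂[2,5] = [5] − [2].
The 5×6 boundary matrix has rank 4 and Smith normal form diag(1,1,1,1).

From H_k ≅ ker(∂_k) / im(∂_{k+1}) we obtain:

  H_0: rank C_0 − rank ∂_1 = 5 − 4 = 1, and the invariant factors of ∂_1 are all 1, so H_0 ≅ Z.
  H_1: rank ker ∂_1 − rank ∂_2 = (6 − 4) − 0 = 2, and there is no ∂_2, so H_1 ≅ Z^2.

As a check, the Euler characteristic is 5 − 6 = -1, which agrees with 1 − 2 = -1.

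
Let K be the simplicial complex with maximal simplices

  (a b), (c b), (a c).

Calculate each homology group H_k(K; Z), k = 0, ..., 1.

H_0 ≅ Z,  H_1 ≅ Z.

K has 3 vertices, 3 edges.
rank ∂_0 = 0, rank ∂_1 = 2 ⇒ b_0 = 3 − 0 − 2 = 1; all invariant factors of ∂_1 are 1 so no torsion. So H_0 = Z.
rank ∂_1 = 2, rank ∂_2 = 0 ⇒ b_1 = 3 − 2 − 0 = 1. So H_1 = Z.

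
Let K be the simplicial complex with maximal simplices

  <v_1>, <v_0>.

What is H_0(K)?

H_0 = Z^2.

Fix the vertex order v_0 < v_1 and write every simplex with vertices in increasing order. Then dim K = 0 and the simplices of K are:

  0-simplices (2): [v_0], [v_1]

giving chain groups C_0 ≅ Z^2.

From H_k ≅ ker(∂_k) / im(∂_{k+1}) we obtain:

  H_0: rank C_0 − rank ∂_1 = 2 − 0 = 2, and there is no ∂_1, so H_0 = Z^2.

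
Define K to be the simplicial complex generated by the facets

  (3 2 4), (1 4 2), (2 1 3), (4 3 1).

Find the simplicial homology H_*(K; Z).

Order the vertices as 1 < 2 < 3 < 4. Listing each simplex with vertices in this order, K has dimension 2 with simplices:

  0-simplices (4): [1], [2], [3], [4]
  1-simplices (6): [1,2], [1,3], [1,4], [2,3], [2,4], [3,4]
  2-simplices (4): [1,2,3], [1,2,4], [1,3,4], [2,3,4]

so the chain groups are C_0 ≅ Z^4, C_1 ≅ Z^6, C_2 ≅ Z^4.

The boundary map ∂_1: C_1 → C_0 maps an edge to its endpoints' difference, ∂[p,q] = q − p.
The 4×6 boundary matrix has rank 3 and Smith normal form diag(1,1,1).

Boundary ∂_2: C_2 → C_1 maps a triangle to the signed sum of its edges. For instance
  ∂[2,3,4] = [3,4] − [2,4] + [2,3],
  ∂[1,3,4] = [3,4] − [1,4] + [1,3].
The 6×4 boundary matrix has rank 3 and Smith normal form diag(1,1,1).

Computing H_k = (kernel of ∂_k) / (image of ∂_{k+1}):

  H_0: rank C_0 − rank ∂_1 = 4 − 3 = 1, and the invariant factors of ∂_1 are all 1, so H_0 = Z.
  H_1: rank ker ∂_1 − rank ∂_2 = (6 − 3) − 3 = 0, and the invariant factors of ∂_2 are all 1, so H_1 = 0.
  H_2: rank ker ∂_2 − rank ∂_3 = (4 − 3) − 0 = 1, and there is no ∂_3, so H_2 = Z.

(K is a triangulation of the 2-sphere S^2.)

H_0 = Z,  H_1 = 0,  H_2 = Z.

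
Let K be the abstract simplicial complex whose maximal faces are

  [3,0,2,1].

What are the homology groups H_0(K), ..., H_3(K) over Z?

Order the vertices as 0 < 1 < 2 < 3. Listing each simplex with vertices in this order, K has dimension 3 with simplices:

  0-simplices (4): [0], [1], [2], [3]
  1-simplices (6): [0,1], [0,2], [0,3], [1,2], [1,3], [2,3]
  2-simplices (4): [0,1,2], [0,1,3], [0,2,3], [1,2,3]
  3-simplices (1): [0,1,2,3]

so the chain groups are C_0 ≅ Z^4, C_1 ≅ Z^6, C_2 ≅ Z^4, C_3 ≅ Z^1.

Boundary ∂_1: C_1 → C_0 maps an edge to its endpoints' difference, ∂[p,q] = q − p.
As a 4×6 matrix over Z this has rank 3, with invariant factors (1,1,1).

The boundary map ∂_2: C_2 → C_1 acts by ∂[p,q,r] = [q,r] − [p,r] + [p,q]. For instance
  ∂[0,2,3] = [2,3] − [0,3] + [0,2],
  ∂[1,2,3] = [2,3] − [1,3] + [1,2].
As a 6×4 matrix over Z this has rank 3, with invariant factors (1,1,1).

∂_3: C_3 → C_2 sends each 3-simplex σ to the alternating sum Σ_i (−1)^i (σ with its i-th vertex removed). For instance
  ∂[0,1,2,3] = [1,2,3] − [0,2,3] + [0,1,3] − [0,1,2].
The 4×1 boundary matrix has rank 1 and Smith normal form diag(1).

From H_k ≅ ker(∂_k) / im(∂_{k+1}) we obtain:

  H_0: rank C_0 − rank ∂_1 = 4 − 3 = 1, and the invariant factors of ∂_1 are all 1, so H_0 ≅ Z.
  H_1: rank ker ∂_1 − rank ∂_2 = (6 − 3) − 3 = 0, and the invariant factors of ∂_2 are all 1, so H_1 ≅ 0.
  H_2: rank ker ∂_2 − rank ∂_3 = (4 − 3) − 1 = 0, and the invariant factors of ∂_3 are all 1, so H_2 ≅ 0.
  H_3: rank ker ∂_3 − rank ∂_4 = (1 − 1) − 0 = 0, and there is no ∂_4, so H_3 ≅ 0.

(K is a triangulation of the 3-simplex.)

H_0 = Z,  H_1 = 0,  H_2 = 0,  H_3 = 0.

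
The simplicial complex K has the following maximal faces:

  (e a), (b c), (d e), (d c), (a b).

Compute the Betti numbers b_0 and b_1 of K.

b_0 = 1, b_1 = 1.

Order the vertices as a < b < c < d < e. Listing each simplex with vertices in this order, K has dimension 1 with simplices:

  0-simplices (5): a, b, c, d, e
  1-simplices (5): ab, ae, bc, cd, de

Hence C_0 ≅ Z^5, C_1 ≅ Z^5.

The boundary map ∂_1: C_1 → C_0 sends each edge [p,q] (with p < q) to q − p.
The 5×5 boundary matrix has rank 4 and Smith normal form diag(1,1,1,1).

Now H_k = ker ∂_k / im ∂_{k+1}, so:

  H_0: rank C_0 − rank ∂_1 = 5 − 4 = 1, and the invariant factors of ∂_1 are all 1, so H_0 = Z.
  H_1: rank ker ∂_1 − rank ∂_2 = (5 − 4) − 0 = 1, and there is no ∂_2, so H_1 = Z.

(K is a triangulation of the circle S^1.)

Hence the Betti numbers are b_0 = 1, b_1 = 1.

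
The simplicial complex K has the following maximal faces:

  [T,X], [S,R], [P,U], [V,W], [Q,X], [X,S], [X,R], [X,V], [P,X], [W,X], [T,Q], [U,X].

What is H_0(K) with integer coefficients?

H_0 = Z.

Fix the vertex order P < Q < R < S < T < U < V < W < X and write every simplex with vertices in increasing order. Then dim K = 1 and the simplices of K are:

  0-simplices (9): P, Q, R, S, T, U, V, W, X
  1-simplices (12): PU, PX, QT, QX, RS, RX, SX, TX, UX, VW, VX, WX

Hence C_0 ≅ Z^9, C_1 ≅ Z^12.

Boundary ∂_1: C_1 → C_0 sends each edge [p,q] (with p < q) to q − p.
The 9×12 boundary matrix has rank 8 and Smith normal form diag(1,1,1,1,1,1,1,1).

Reading off H_k = ker ∂_k / im ∂_{k+1}:

  H_0: rank C_0 − rank ∂_1 = 9 − 8 = 1, and the invariant factors of ∂_1 are all 1, so H_0 = Z.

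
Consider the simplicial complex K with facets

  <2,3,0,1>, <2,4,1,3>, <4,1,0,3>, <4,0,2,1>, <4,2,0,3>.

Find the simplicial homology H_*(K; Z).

K has 5 vertices, 10 edges, 10 triangles, 5 3-simplices.
rank ∂_0 = 0, rank ∂_1 = 4 ⇒ b_0 = 5 − 0 − 4 = 1; all invariant factors of ∂_1 are 1 so no torsion. So H_0 = Z.
rank ∂_1 = 4, rank ∂_2 = 6 ⇒ b_1 = 10 − 4 − 6 = 0; all invariant factors of ∂_2 are 1 so no torsion. So H_1 = 0.
rank ∂_2 = 6, rank ∂_3 = 4 ⇒ b_2 = 10 − 6 − 4 = 0; all invariant factors of ∂_3 are 1 so no torsion. So H_2 = 0.
rank ∂_3 = 4, rank ∂_4 = 0 ⇒ b_3 = 5 − 4 − 0 = 1. So H_3 = Z.

H_0 = Z,  H_1 = 0,  H_2 = 0,  H_3 = Z.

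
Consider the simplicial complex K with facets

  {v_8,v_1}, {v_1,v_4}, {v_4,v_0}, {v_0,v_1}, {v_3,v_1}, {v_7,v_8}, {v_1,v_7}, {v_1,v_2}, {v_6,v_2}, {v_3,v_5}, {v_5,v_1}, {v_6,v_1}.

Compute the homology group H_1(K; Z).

H_1 ≅ Z^4.

Take the total order v_0 < v_1 < v_2 < v_3 < v_4 < v_5 < v_6 < v_7 < v_8 on the vertex set. Then K (dimension 1) consists of the simplices:

  0-simplices (9): [v_0], [v_1], [v_2], [v_3], [v_4], [v_5], [v_6], [v_7], [v_8]
  1-simplices (12): [v_0,v_1], [v_0,v_4], [v_1,v_2], [v_1,v_3], [v_1,v_4], [v_1,v_5], [v_1,v_6], [v_1,v_7], [v_1,v_8], [v_2,v_6], [v_3,v_5], [v_7,v_8]

giving chain groups C_0 ≅ Z^9, C_1 ≅ Z^12.

The boundary map ∂_1: C_1 → C_0 sends each edge [p,q] (with p < q) to q − p. For instance
  ∂[v_0,v_1] = [v_1] − [v_0].
The 9×12 boundary matrix has rank 8 and Smith normal form diag(1,1,1,1,1,1,1,1).

From H_k ≅ ker(∂_k) / im(∂_{k+1}) we obtain:

  H_1: rank ker ∂_1 − rank ∂_2 = (12 − 8) − 0 = 4, and there is no ∂_2, so H_1 = Z^4.

(K is a triangulation of a wedge of 4 circles.)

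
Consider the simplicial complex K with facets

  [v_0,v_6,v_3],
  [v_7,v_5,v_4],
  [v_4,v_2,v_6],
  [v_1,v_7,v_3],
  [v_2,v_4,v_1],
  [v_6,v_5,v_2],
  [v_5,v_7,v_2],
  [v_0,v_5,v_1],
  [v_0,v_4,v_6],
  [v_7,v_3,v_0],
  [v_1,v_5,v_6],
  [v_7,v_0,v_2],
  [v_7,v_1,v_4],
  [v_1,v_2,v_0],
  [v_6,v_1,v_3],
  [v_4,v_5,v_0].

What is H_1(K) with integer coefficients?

K has 8 vertices, 24 edges, 16 triangles.
rank ∂_1 = 7, rank ∂_2 = 15 ⇒ b_1 = 24 − 7 − 15 = 2; all invariant factors of ∂_2 are 1 so no torsion. So H_1 ≅ Z^2.

H_1 ≅ Z^2.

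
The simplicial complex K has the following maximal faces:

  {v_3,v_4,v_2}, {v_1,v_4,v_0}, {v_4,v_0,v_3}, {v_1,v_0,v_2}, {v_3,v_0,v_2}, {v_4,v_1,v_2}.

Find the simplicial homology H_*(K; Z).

H_0 ≅ Z,  H_1 = 0,  H_2 ≅ Z.

We work with the vertex ordering v_0 < v_1 < v_2 < v_3 < v_4. The simplices of K, each written with vertices in increasing order, are:

  0-simplices (5): [v_0], [v_1], [v_2], [v_3], [v_4]
  1-simplices (9): [v_0,v_1], [v_0,v_2], [v_0,v_3], [v_0,v_4], [v_1,v_2], [v_1,v_4], [v_2,v_3], [v_2,v_4], [v_3,v_4]
  2-simplices (6): [v_0,v_1,v_2], [v_0,v_1,v_4], [v_0,v_2,v_3], [v_0,v_3,v_4], [v_1,v_2,v_4], [v_2,v_3,v_4]

Hence C_0 ≅ Z^5, C_1 ≅ Z^9, C_2 ≅ Z^6.

The boundary map ∂_1: C_1 → C_0 sends each edge [p,q] (with p < q) to q − p. For instance
  ∂[v_0,v_1] = [v_1] − [v_0].
As a 5×9 matrix over Z this has rank 4, with invariant factors (1,1,1,1).

∂_2: C_2 → C_1 maps a triangle to the signed sum of its edges. For instance
  ∂[v_2,v_3,v_4] = [v_3,v_4] − [v_2,v_4] + [v_2,v_3],
  ∂[v_0,v_1,v_4] = [v_1,v_4] − [v_0,v_4] + [v_0,v_1].
As a 9×6 matrix over Z this has rank 5, with invariant factors (1,1,1,1,1).

Now H_k = ker ∂_k / im ∂_{k+1}, so:

  H_0: rank C_0 − rank ∂_1 = 5 − 4 = 1, and the invariant factors of ∂_1 are all 1, so H_0 ≅ Z.
  H_1: rank ker ∂_1 − rank ∂_2 = (9 − 4) − 5 = 0, and the invariant factors of ∂_2 are all 1, so H_1 ≅ 0.
  H_2: rank ker ∂_2 − rank ∂_3 = (6 − 5) − 0 = 1, and there is no ∂_3, so H_2 ≅ Z.

(K is a triangulation of the 2-sphere S^2.)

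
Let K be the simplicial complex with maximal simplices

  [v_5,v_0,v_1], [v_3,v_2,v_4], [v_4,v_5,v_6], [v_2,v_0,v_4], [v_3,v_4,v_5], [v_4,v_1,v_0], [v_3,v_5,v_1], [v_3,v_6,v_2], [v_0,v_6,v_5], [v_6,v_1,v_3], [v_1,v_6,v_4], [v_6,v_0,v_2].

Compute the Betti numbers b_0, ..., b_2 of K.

b_0 = 1, b_1 = 0, b_2 = 0.

Take the total order v_0 < v_1 < v_2 < v_3 < v_4 < v_5 < v_6 on the vertex set. Then K (dimension 2) consists of the simplices:

  0-simplices (7): [v_0], [v_1], [v_2], [v_3], [v_4], [v_5], [v_6]
  1-simplices (18): (18 of them)
  2-simplices (12): (12 of them)

giving chain groups C_0 ≅ Z^7, C_1 ≅ Z^18, C_2 ≅ Z^12.

The boundary map ∂_1: C_1 → C_0 is given by ∂[p,q] = [q] − [p].
This gives a 7×18 integer matrix of rank 6; reducing to Smith normal form yields diagonal entries (1,1,1,1,1,1).

The boundary map ∂_2: C_2 → C_1 maps a triangle to the signed sum of its edges. For instance
  ∂[v_1,v_3,v_6] = [v_3,v_6] − [v_1,v_6] + [v_1,v_3],
  ∂[v_0,v_2,v_4] = [v_2,v_4] − [v_0,v_4] + [v_0,v_2].
As a 18×12 matrix over Z this has rank 12, with invariant factors (1,1,1,1,1,1,1,1,1,1,1,2).

Reading off H_k = ker ∂_k / im ∂_{k+1}:

  H_0: rank C_0 − rank ∂_1 = 7 − 6 = 1, and the invariant factors of ∂_1 are all 1, so H_0 = Z.
  H_1: rank ker ∂_1 − rank ∂_2 = (18 − 6) − 12 = 0, and ∂_2 has invariant factor 2 > 1, so H_1 = Z/2.
  H_2: rank ker ∂_2 − rank ∂_3 = (12 − 12) − 0 = 0, and there is no ∂_3, so H_2 = 0.

(K is a triangulation of the real projective plane RP^2.)

Hence the Betti numbers are b_0 = 1, b_1 = 0, b_2 = 0.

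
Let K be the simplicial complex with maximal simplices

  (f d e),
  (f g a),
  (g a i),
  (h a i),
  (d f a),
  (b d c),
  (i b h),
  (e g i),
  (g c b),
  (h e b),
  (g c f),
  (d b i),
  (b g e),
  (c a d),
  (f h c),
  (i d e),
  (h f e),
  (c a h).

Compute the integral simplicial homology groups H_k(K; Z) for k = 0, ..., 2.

H_0 ≅ Z,  H_1 ≅ Z ⊕ Z/2,  H_2 = 0.

We work with the vertex ordering a < b < c < d < e < f < g < h < i. The simplices of K, each written with vertices in increasing order, are:

  0-simplices (9): a, b, c, d, e, f, g, h, i
  1-simplices (27): ac, ad, af, ag, ah, ai, bc, bd, be, bg, bh, bi, cd, cf, cg, ch, de, df, di, ef, eg, eh, ei, fg, fh, gi, hi
  2-simplices (18): acd, ach, adf, afg, agi, ahi, bcd, bcg, bdi, beg, beh, bhi, cfg, cfh, def, dei, efh, egi

Hence C_0 ≅ Z^9, C_1 ≅ Z^27, C_2 ≅ Z^18.

Boundary ∂_1: C_1 → C_0 maps an edge to its endpoints' difference, ∂[p,q] = q − p. For instance
  ∂hi = i − h.
The 9×27 boundary matrix has rank 8 and Smith normal form diag(1,1,1,1,1,1,1,1).

∂_2: C_2 → C_1 acts by ∂[p,q,r] = [q,r] − [p,r] + [p,q]. For instance
  ∂afg = fg − ag + af,
  ∂bhi = hi − bi + bh.
This gives a 27×18 integer matrix of rank 18; reducing to Smith normal form yields diagonal entries (1,1,1,1,1,1,1,1,1,1,1,1,1,1,1,1,1,2).

Reading off H_k = ker ∂_k / im ∂_{k+1}:

  H_0: rank C_0 − rank ∂_1 = 9 − 8 = 1, and the invariant factors of ∂_1 are all 1, so H_0 = Z.
  H_1: rank ker ∂_1 − rank ∂_2 = (27 − 8) − 18 = 1, and ∂_2 has invariant factor 2 > 1, so H_1 = Z ⊕ Z/2.
  H_2: rank ker ∂_2 − rank ∂_3 = (18 − 18) − 0 = 0, and there is no ∂_3, so H_2 = 0.

(K is a triangulation of the Klein bottle.)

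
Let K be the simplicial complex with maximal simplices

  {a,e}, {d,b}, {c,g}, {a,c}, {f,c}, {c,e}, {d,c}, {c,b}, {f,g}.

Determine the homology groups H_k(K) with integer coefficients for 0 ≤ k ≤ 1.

H_0 = Z,  H_1 = Z^3.

Order the vertices as a < b < c < d < e < f < g. Listing each simplex with vertices in this order, K has dimension 1 with simplices:

  0-simplices (7): a, b, c, d, e, f, g
  1-simplices (9): ac, ae, bc, bd, cd, ce, cf, cg, fg

giving chain groups C_0 ≅ Z^7, C_1 ≅ Z^9.

∂_1: C_1 → C_0 maps an edge to its endpoints' difference, ∂[p,q] = q − p. For instance
  ∂cg = g − c.
The resulting 7×9 matrix has rank 6, and its Smith normal form has invariant factors (1,1,1,1,1,1).

Computing H_k = (kernel of ∂_k) / (image of ∂_{k+1}):

  H_0: rank C_0 − rank ∂_1 = 7 − 6 = 1, and the invariant factors of ∂_1 are all 1, so H_0 = Z.
  H_1: rank ker ∂_1 − rank ∂_2 = (9 − 6) − 0 = 3, and there is no ∂_2, so H_1 = Z^3.

(K is a triangulation of a wedge of 3 circles.)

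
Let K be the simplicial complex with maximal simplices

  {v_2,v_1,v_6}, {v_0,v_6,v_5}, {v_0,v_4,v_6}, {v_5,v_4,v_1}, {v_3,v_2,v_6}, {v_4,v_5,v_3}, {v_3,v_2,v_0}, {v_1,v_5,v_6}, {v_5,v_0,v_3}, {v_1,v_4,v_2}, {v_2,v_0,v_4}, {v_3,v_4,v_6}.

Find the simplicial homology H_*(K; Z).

H_0 = Z,  H_1 = Z/2,  H_2 = 0.

Take the total order v_0 < v_1 < v_2 < v_3 < v_4 < v_5 < v_6 on the vertex set. Then K (dimension 2) consists of the simplices:

  0-simplices (7): [v_0], [v_1], [v_2], [v_3], [v_4], [v_5], [v_6]
  1-simplices (18): (18 of them)
  2-simplices (12): (12 of them)

so the chain groups are C_0 ≅ Z^7, C_1 ≅ Z^18, C_2 ≅ Z^12.

The boundary map ∂_1: C_1 → C_0 maps an edge to its endpoints' difference, ∂[p,q] = q − p.
The resulting 7×18 matrix has rank 6, and its Smith normal form has invariant factors (1,1,1,1,1,1).

The boundary map ∂_2: C_2 → C_1 sends each 2-simplex [p,q,r] to [q,r] − [p,r] + [p,q]. For instance
  ∂[v_0,v_3,v_5] = [v_3,v_5] − [v_0,v_5] + [v_0,v_3],
  ∂[v_3,v_4,v_6] = [v_4,v_6] − [v_3,v_6] + [v_3,v_4].
The 18×12 boundary matrix has rank 12 and Smith normal form diag(1,1,1,1,1,1,1,1,1,1,1,2).

Now H_k = ker ∂_k / im ∂_{k+1}, so:

  H_0: rank C_0 − rank ∂_1 = 7 − 6 = 1, and the invariant factors of ∂_1 are all 1, so H_0 = Z.
  H_1: rank ker ∂_1 − rank ∂_2 = (18 − 6) − 12 = 0, and ∂_2 has invariant factor 2 > 1, so H_1 = Z/2.
  H_2: rank ker ∂_2 − rank ∂_3 = (12 − 12) − 0 = 0, and there is no ∂_3, so H_2 = 0.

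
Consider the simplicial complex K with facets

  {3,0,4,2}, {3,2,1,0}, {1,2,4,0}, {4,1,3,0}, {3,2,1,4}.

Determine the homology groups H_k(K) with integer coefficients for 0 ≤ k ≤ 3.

H_0 = Z,  H_1 = 0,  H_2 = 0,  H_3 = Z.

Order the vertices as 0 < 1 < 2 < 3 < 4. Listing each simplex with vertices in this order, K has dimension 3 with simplices:

  0-simplices (5): [0], [1], [2], [3], [4]
  1-simplices (10): [0,1], [0,2], [0,3], [0,4], [1,2], [1,3], [1,4], [2,3], [2,4], [3,4]
  2-simplices (10): [0,1,2], [0,1,3], [0,1,4], [0,2,3], [0,2,4], [0,3,4], [1,2,3], [1,2,4], [1,3,4], [2,3,4]
  3-simplices (5): [0,1,2,3], [0,1,2,4], [0,1,3,4], [0,2,3,4], [1,2,3,4]

Hence C_0 ≅ Z^5, C_1 ≅ Z^10, C_2 ≅ Z^10, C_3 ≅ Z^5.

The boundary map ∂_1: C_1 → C_0 sends each edge [p,q] (with p < q) to q − p. For instance
  ∂[2,4] = [4] − [2].
As a 5×10 matrix over Z this has rank 4, with invariant factors (1,1,1,1).

The boundary map ∂_2: C_2 → C_1 acts by ∂[p,q,r] = [q,r] − [p,r] + [p,q]. For instance
  ∂[0,1,3] = [1,3] − [0,3] + [0,1],
  ∂[0,2,4] = [2,4] − [0,4] + [0,2].
The 10×10 boundary matrix has rank 6 and Smith normal form diag(1,1,1,1,1,1).

Boundary ∂_3: C_3 → C_2 sends each 3-simplex σ to the alternating sum Σ_i (−1)^i (σ with its i-th vertex removed). For instance
  ∂[1,2,3,4] = [2,3,4] − [1,3,4] + [1,2,4] − [1,2,3],
  ∂[0,1,3,4] = [1,3,4] − [0,3,4] + [0,1,4] − [0,1,3].
The resulting 10×5 matrix has rank 4, and its Smith normal form has invariant factors (1,1,1,1).

Reading off H_k = ker ∂_k / im ∂_{k+1}:

  H_0: rank C_0 − rank ∂_1 = 5 − 4 = 1, and the invariant factors of ∂_1 are all 1, so H_0 ≅ Z.
  H_1: rank ker ∂_1 − rank ∂_2 = (10 − 4) − 6 = 0, and the invariant factors of ∂_2 are all 1, so H_1 ≅ 0.
  H_2: rank ker ∂_2 − rank ∂_3 = (10 − 6) − 4 = 0, and the invariant factors of ∂_3 are all 1, so H_2 ≅ 0.
  H_3: rank ker ∂_3 − rank ∂_4 = (5 − 4) − 0 = 1, and there is no ∂_4, so H_3 ≅ Z.

As a check, the Euler characteristic is 5 − 10 + 10 − 5 = 0, which agrees with 1 − 0 + 0 − 1 = 0.
(K is a triangulation of the 3-sphere S^3.)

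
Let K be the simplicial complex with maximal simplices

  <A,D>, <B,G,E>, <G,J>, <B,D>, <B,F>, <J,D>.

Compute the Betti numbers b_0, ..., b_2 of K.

Order the vertices as A < B < D < E < F < G < J. Listing each simplex with vertices in this order, K has dimension 2 with simplices:

  0-simplices (7): A, B, D, E, F, G, J
  1-simplices (8): AD, BD, BE, BF, BG, DJ, EG, GJ
  2-simplices (1): BEG

so the chain groups are C_0 ≅ Z^7, C_1 ≅ Z^8, C_2 ≅ Z^1.

Boundary ∂_1: C_1 → C_0 sends each edge [p,q] (with p < q) to q − p.
The 7×8 boundary matrix has rank 6 and Smith normal form diag(1,1,1,1,1,1).

∂_2: C_2 → C_1 acts by ∂[p,q,r] = [q,r] − [p,r] + [p,q]. For instance
  ∂BEG = EG − BG + BE.
The resulting 8×1 matrix has rank 1, and its Smith normal form has invariant factors (1).

Reading off H_k = ker ∂_k / im ∂_{k+1}:

  H_0: rank C_0 − rank ∂_1 = 7 − 6 = 1, and the invariant factors of ∂_1 are all 1, so H_0 ≅ Z.
  H_1: rank ker ∂_1 − rank ∂_2 = (8 − 6) − 1 = 1, and the invariant factors of ∂_2 are all 1, so H_1 ≅ Z.
  H_2: rank ker ∂_2 − rank ∂_3 = (1 − 1) − 0 = 0, and there is no ∂_3, so H_2 ≅ 0.

As a check, the Euler characteristic is 7 − 8 + 1 = 0, which agrees with 1 − 1 + 0 = 0.

Hence the Betti numbers are b_0 = 1, b_1 = 1, b_2 = 0.

b_0 = 1, b_1 = 1, b_2 = 0.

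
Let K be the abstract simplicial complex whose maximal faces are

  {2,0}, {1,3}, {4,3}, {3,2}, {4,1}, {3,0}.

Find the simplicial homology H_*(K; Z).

H_0 ≅ Z,  H_1 ≅ Z^2.

Order the vertices as 0 < 1 < 2 < 3 < 4. Listing each simplex with vertices in this order, K has dimension 1 with simplices:

  0-simplices (5): [0], [1], [2], [3], [4]
  1-simplices (6): [0,2], [0,3], [1,3], [1,4], [2,3], [3,4]

giving chain groups C_0 ≅ Z^5, C_1 ≅ Z^6.

Boundary ∂_1: C_1 → C_0 sends each edge [p,q] (with p < q) to q − p. For instance
  ∂[0,2] = [2] − [0].
The 5×6 boundary matrix has rank 4 and Smith normal form diag(1,1,1,1).

Now H_k = ker ∂_k / im ∂_{k+1}, so:

  H_0: rank C_0 − rank ∂_1 = 5 − 4 = 1, and the invariant factors of ∂_1 are all 1, so H_0 = Z.
  H_1: rank ker ∂_1 − rank ∂_2 = (6 − 4) − 0 = 2, and there is no ∂_2, so H_1 = Z^2.

As a check, the Euler characteristic is 5 − 6 = -1, which agrees with 1 − 2 = -1.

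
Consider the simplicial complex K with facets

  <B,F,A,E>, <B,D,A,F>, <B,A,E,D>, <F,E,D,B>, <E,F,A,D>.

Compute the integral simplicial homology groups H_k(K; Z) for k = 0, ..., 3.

Take the total order A < B < D < E < F on the vertex set. Then K (dimension 3) consists of the simplices:

  0-simplices (5): A, B, D, E, F
  1-simplices (10): AB, AD, AE, AF, BD, BE, BF, DE, DF, EF
  2-simplices (10): ABD, ABE, ABF, ADE, ADF, AEF, BDE, BDF, BEF, DEF
  3-simplices (5): ABDE, ABDF, ABEF, ADEF, BDEF

Hence C_0 ≅ Z^5, C_1 ≅ Z^10, C_2 ≅ Z^10, C_3 ≅ Z^5.

The boundary map ∂_1: C_1 → C_0 is given by ∂[p,q] = [q] − [p]. For instance
  ∂BD = D − B.
The 5×10 boundary matrix has rank 4 and Smith normal form diag(1,1,1,1).

The boundary map ∂_2: C_2 → C_1 maps a triangle to the signed sum of its edges. For instance
  ∂ABF = BF − AF + AB,
  ∂BDF = DF − BF + BD.
The 10×10 boundary matrix has rank 6 and Smith normal form diag(1,1,1,1,1,1).

The boundary map ∂_3: C_3 → C_2 sends each 3-simplex σ to the alternating sum Σ_i (−1)^i (σ with its i-th vertex removed). For instance
  ∂ABEF = BEF − AEF + ABF − ABE,
  ∂ADEF = DEF − AEF + ADF − ADE.
This gives a 10×5 integer matrix of rank 4; reducing to Smith normal form yields diagonal entries (1,1,1,1).

Now H_k = ker ∂_k / im ∂_{k+1}, so:

  H_0: rank C_0 − rank ∂_1 = 5 − 4 = 1, and the invariant factors of ∂_1 are all 1, so H_0 ≅ Z.
  H_1: rank ker ∂_1 − rank ∂_2 = (10 − 4) − 6 = 0, and the invariant factors of ∂_2 are all 1, so H_1 ≅ 0.
  H_2: rank ker ∂_2 − rank ∂_3 = (10 − 6) − 4 = 0, and the invariant factors of ∂_3 are all 1, so H_2 ≅ 0.
  H_3: rank ker ∂_3 − rank ∂_4 = (5 − 4) − 0 = 1, and there is no ∂_4, so H_3 ≅ Z.

H_0 = Z,  H_1 = 0,  H_2 = 0,  H_3 = Z.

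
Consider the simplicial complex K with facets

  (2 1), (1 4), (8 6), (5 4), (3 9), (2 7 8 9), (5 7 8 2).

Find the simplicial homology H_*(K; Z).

Order the vertices as 1 < 2 < 3 < 4 < 5 < 6 < 7 < 8 < 9. Listing each simplex with vertices in this order, K has dimension 3 with simplices:

  0-simplices (9): [1], [2], [3], [4], [5], [6], [7], [8], [9]
  1-simplices (14): [1,2], [1,4], [2,5], [2,7], [2,8], [2,9], [3,9], [4,5], [5,7], [5,8], [6,8], [7,8], [7,9], [8,9]
  2-simplices (7): [2,5,7], [2,5,8], [2,7,8], [2,7,9], [2,8,9], [5,7,8], [7,8,9]
  3-simplices (2): [2,5,7,8], [2,7,8,9]

giving chain groups C_0 ≅ Z^9, C_1 ≅ Z^14, C_2 ≅ Z^7, C_3 ≅ Z^2.

The boundary map ∂_1: C_1 → C_0 sends each edge [p,q] (with p < q) to q − p.
As a 9×14 matrix over Z this has rank 8, with invariant factors (1,1,1,1,1,1,1,1).

∂_2: C_2 → C_1 acts by ∂[p,q,r] = [q,r] − [p,r] + [p,q]. For instance
  ∂[2,8,9] = [8,9] − [2,9] + [2,8],
  ∂[2,7,9] = [7,9] − [2,9] + [2,7].
As a 14×7 matrix over Z this has rank 5, with invariant factors (1,1,1,1,1).

∂_3: C_3 → C_2 sends each 3-simplex σ to the alternating sum Σ_i (−1)^i (σ with its i-th vertex removed). For instance
  ∂[2,5,7,8] = [5,7,8] − [2,7,8] + [2,5,8] − [2,5,7],
  ∂[2,7,8,9] = [7,8,9] − [2,8,9] + [2,7,9] − [2,7,8].
The 7×2 boundary matrix has rank 2 and Smith normal form diag(1,1).

Now H_k = ker ∂_k / im ∂_{k+1}, so:

  H_0: rank C_0 − rank ∂_1 = 9 − 8 = 1, and the invariant factors of ∂_1 are all 1, so H_0 ≅ Z.
  H_1: rank ker ∂_1 − rank ∂_2 = (14 − 8) − 5 = 1, and the invariant factors of ∂_2 are all 1, so H_1 ≅ Z.
  H_2: rank ker ∂_2 − rank ∂_3 = (7 − 5) − 2 = 0, and the invariant factors of ∂_3 are all 1, so H_2 ≅ 0.
  H_3: rank ker ∂_3 − rank ∂_4 = (2 − 2) − 0 = 0, and there is no ∂_4, so H_3 ≅ 0.

H_0 ≅ Z,  H_1 ≅ Z,  H_2 = 0,  H_3 = 0.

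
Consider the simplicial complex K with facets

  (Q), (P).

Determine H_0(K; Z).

H_0 = Z^2.

We work with the vertex ordering P < Q. The simplices of K, each written with vertices in increasing order, are:

  0-simplices (2): P, Q

giving chain groups C_0 ≅ Z^2.

Computing H_k = (kernel of ∂_k) / (image of ∂_{k+1}):

  H_0: rank C_0 − rank ∂_1 = 2 − 0 = 2, and there is no ∂_1, so H_0 ≅ Z^2.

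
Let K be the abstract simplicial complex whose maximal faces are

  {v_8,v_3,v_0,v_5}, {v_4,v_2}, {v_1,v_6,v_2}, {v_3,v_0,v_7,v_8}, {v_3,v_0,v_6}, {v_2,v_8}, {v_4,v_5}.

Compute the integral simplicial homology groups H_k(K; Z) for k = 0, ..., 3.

We work with the vertex ordering v_0 < v_1 < v_2 < v_3 < v_4 < v_5 < v_6 < v_7 < v_8. The simplices of K, each written with vertices in increasing order, are:

  0-simplices (9): [v_0], [v_1], [v_2], [v_3], [v_4], [v_5], [v_6], [v_7], [v_8]
  1-simplices (17): (17 of them)
  2-simplices (9): [v_0,v_3,v_5], [v_0,v_3,v_6], [v_0,v_3,v_7], [v_0,v_3,v_8], [v_0,v_5,v_8], [v_0,v_7,v_8], [v_1,v_2,v_6], [v_3,v_5,v_8], [v_3,v_7,v_8]
  3-simplices (2): [v_0,v_3,v_5,v_8], [v_0,v_3,v_7,v_8]

giving chain groups C_0 ≅ Z^9, C_1 ≅ Z^17, C_2 ≅ Z^9, C_3 ≅ Z^2.

The boundary map ∂_1: C_1 → C_0 is given by ∂[p,q] = [q] − [p]. For instance
  ∂[v_3,v_6] = [v_6] − [v_3].
The 9×17 boundary matrix has rank 8 and Smith normal form diag(1,1,1,1,1,1,1,1).

The boundary map ∂_2: C_2 → C_1 sends each 2-simplex [p,q,r] to [q,r] − [p,r] + [p,q]. For instance
  ∂[v_0,v_3,v_8] = [v_3,v_8] − [v_0,v_8] + [v_0,v_3],
  ∂[v_0,v_3,v_5] = [v_3,v_5] − [v_0,v_5] + [v_0,v_3].
This gives a 17×9 integer matrix of rank 7; reducing to Smith normal form yields diagonal entries (1,1,1,1,1,1,1).

∂_3: C_3 → C_2 sends each 3-simplex σ to the alternating sum Σ_i (−1)^i (σ with its i-th vertex removed). For instance
  ∂[v_0,v_3,v_5,v_8] = [v_3,v_5,v_8] − [v_0,v_5,v_8] + [v_0,v_3,v_8] − [v_0,v_3,v_5],
  ∂[v_0,v_3,v_7,v_8] = [v_3,v_7,v_8] − [v_0,v_7,v_8] + [v_0,v_3,v_8] − [v_0,v_3,v_7].
The 9×2 boundary matrix has rank 2 and Smith normal form diag(1,1).

Now H_k = ker ∂_k / im ∂_{k+1}, so:

  H_0: rank C_0 − rank ∂_1 = 9 − 8 = 1, and the invariant factors of ∂_1 are all 1, so H_0 = Z.
  H_1: rank ker ∂_1 − rank ∂_2 = (17 − 8) − 7 = 2, and the invariant factors of ∂_2 are all 1, so H_1 = Z^2.
  H_2: rank ker ∂_2 − rank ∂_3 = (9 − 7) − 2 = 0, and the invariant factors of ∂_3 are all 1, so H_2 = 0.
  H_3: rank ker ∂_3 − rank ∂_4 = (2 − 2) − 0 = 0, and there is no ∂_4, so H_3 = 0.

As a check, the Euler characteristic is 9 − 17 + 9 − 2 = -1, which agrees with 1 − 2 + 0 − 0 = -1.

H_0 = Z,  H_1 = Z^2,  H_2 = 0,  H_3 = 0.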